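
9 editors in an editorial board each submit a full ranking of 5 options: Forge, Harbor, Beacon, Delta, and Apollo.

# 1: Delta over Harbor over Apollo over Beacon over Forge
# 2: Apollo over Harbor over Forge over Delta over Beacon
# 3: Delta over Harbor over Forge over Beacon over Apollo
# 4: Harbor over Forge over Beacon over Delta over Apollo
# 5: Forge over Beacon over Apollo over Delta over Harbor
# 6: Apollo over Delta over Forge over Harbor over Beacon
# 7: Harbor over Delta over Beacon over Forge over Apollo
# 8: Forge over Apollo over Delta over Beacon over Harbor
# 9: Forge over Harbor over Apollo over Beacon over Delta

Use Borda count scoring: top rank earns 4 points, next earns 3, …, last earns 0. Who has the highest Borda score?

Forge

Borda scores:
  Forge: 0 + 2 + 2 + 3 + 4 + 2 + 1 + 4 + 4 = 22
  Harbor: 3 + 3 + 3 + 4 + 0 + 1 + 4 + 0 + 3 = 21
  Beacon: 1 + 0 + 1 + 2 + 3 + 0 + 2 + 1 + 1 = 11
  Delta: 4 + 1 + 4 + 1 + 1 + 3 + 3 + 2 + 0 = 19
  Apollo: 2 + 4 + 0 + 0 + 2 + 4 + 0 + 3 + 2 = 17
Forge has the highest total.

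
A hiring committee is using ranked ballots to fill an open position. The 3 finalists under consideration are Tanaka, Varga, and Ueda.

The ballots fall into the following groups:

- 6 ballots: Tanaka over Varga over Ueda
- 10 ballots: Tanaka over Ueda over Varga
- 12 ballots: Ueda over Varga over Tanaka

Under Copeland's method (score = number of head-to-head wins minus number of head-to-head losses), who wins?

Tanaka

Pairwise results:
  Tanaka vs Varga: Tanaka wins 16–12.
  Tanaka vs Ueda: Tanaka wins 16–12.
  Varga vs Ueda: Ueda wins 22–6.
Copeland scores (wins − losses):
  Tanaka: 2 − 0 = 2
  Varga: 0 − 2 = -2
  Ueda: 1 − 1 = 0
Tanaka has the best Copeland score.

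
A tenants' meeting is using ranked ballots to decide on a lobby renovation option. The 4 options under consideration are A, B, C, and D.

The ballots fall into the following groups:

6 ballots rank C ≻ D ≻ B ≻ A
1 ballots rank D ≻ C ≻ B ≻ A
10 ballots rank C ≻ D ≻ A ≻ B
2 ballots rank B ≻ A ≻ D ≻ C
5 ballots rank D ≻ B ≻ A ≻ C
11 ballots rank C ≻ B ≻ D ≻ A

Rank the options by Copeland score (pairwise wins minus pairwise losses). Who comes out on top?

C

Pairwise results:
  A vs B: B wins 25–10.
  A vs C: C wins 28–7.
  A vs D: D wins 33–2.
  B vs C: C wins 28–7.
  B vs D: D wins 22–13.
  C vs D: C wins 27–8.
Copeland scores (wins − losses):
  A: 0 − 3 = -3
  B: 1 − 2 = -1
  C: 3 − 0 = 3
  D: 2 − 1 = 1
C has the best Copeland score.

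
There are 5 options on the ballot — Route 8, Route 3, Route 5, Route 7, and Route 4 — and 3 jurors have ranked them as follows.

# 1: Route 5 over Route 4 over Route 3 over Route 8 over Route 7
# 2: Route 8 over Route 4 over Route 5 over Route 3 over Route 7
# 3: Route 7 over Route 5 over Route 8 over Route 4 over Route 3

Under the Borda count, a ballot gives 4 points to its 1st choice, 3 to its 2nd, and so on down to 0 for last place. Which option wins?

Route 5

Borda scores:
  Route 8: 1 + 4 + 2 = 7
  Route 3: 2 + 1 + 0 = 3
  Route 5: 4 + 2 + 3 = 9
  Route 7: 0 + 0 + 4 = 4
  Route 4: 3 + 3 + 1 = 7
Route 5 has the highest total.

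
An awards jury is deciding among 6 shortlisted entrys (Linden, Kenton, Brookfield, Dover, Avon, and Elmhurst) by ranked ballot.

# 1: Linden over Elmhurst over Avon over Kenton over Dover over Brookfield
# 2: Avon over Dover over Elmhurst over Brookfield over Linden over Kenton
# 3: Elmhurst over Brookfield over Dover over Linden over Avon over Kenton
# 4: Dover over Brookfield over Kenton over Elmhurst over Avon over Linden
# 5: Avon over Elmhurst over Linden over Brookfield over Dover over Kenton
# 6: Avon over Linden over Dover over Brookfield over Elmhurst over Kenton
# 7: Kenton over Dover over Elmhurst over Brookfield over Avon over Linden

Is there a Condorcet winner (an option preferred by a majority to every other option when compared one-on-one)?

No

Head-to-head results (7 voters total):
Linden vs Kenton: Linden wins 5–2.
Linden vs Brookfield: Brookfield wins 4–3.
Linden vs Dover: Dover wins 4–3.
Linden vs Avon: Avon wins 5–2.
Linden vs Elmhurst: Elmhurst wins 5–2.
Kenton vs Brookfield: Brookfield wins 5–2.
Kenton vs Dover: Dover wins 5–2.
Kenton vs Avon: Avon wins 5–2.
Kenton vs Elmhurst: Elmhurst wins 5–2.
Brookfield vs Dover: Dover wins 5–2.
Brookfield vs Avon: Avon wins 4–3.
Brookfield vs Elmhurst: Elmhurst wins 5–2.
Dover vs Avon: Avon wins 4–3.
Dover vs Elmhurst: Dover wins 4–3.
Avon vs Elmhurst: Elmhurst wins 4–3.
No candidate beats all others: Dover beats Elmhurst beats Avon beats Dover, a majority cycle.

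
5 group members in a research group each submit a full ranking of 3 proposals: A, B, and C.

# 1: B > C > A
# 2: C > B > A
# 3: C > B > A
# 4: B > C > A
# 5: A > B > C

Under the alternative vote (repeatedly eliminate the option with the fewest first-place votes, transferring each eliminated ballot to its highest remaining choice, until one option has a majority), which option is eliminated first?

Round 1: B 2, C 2, A 1. A has the fewest and is eliminated.
Round 2: B 3, C 2. B has a majority.

A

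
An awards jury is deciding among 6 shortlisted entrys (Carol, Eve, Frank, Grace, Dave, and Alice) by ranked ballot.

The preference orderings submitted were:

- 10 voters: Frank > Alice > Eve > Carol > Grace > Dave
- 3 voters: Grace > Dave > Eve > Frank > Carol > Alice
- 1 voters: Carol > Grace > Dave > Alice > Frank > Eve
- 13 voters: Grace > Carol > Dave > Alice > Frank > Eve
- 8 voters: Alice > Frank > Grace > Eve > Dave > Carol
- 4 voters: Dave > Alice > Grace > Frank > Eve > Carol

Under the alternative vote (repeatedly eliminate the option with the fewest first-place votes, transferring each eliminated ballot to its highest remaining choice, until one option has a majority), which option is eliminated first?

Round 1: Grace 16, Frank 10, Alice 8, Dave 4, Carol 1, Eve 0. Eve has the fewest and is eliminated.
Round 2: Grace 16, Frank 10, Alice 8, Dave 4, Carol 1. Carol has the fewest and is eliminated.
Round 3: Grace 17, Frank 10, Alice 8, Dave 4. Dave has the fewest and is eliminated.
Round 4: Grace 17, Alice 12, Frank 10. Frank has the fewest and is eliminated.
Round 5: Alice 22, Grace 17. Alice has a majority.

Eve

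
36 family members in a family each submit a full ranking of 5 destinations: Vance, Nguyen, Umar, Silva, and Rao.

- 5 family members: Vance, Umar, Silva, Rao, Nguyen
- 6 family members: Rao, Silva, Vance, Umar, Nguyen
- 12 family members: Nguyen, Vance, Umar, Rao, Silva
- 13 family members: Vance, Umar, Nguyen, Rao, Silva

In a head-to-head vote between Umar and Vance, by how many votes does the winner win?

36

Ballots ranking Umar above Vance: 0.
Ballots ranking Vance above Umar: 5+6+12+13 = 36.
Vance wins 36–0, a margin of 36.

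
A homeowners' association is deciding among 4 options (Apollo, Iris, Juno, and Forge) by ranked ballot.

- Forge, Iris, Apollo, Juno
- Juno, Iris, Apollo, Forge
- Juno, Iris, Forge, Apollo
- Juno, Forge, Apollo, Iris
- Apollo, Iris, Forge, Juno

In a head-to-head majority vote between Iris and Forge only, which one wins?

Iris

Ballots ranking Iris above Forge: 3.
Ballots ranking Forge above Iris: 2.
Iris wins the head-to-head, 3–2.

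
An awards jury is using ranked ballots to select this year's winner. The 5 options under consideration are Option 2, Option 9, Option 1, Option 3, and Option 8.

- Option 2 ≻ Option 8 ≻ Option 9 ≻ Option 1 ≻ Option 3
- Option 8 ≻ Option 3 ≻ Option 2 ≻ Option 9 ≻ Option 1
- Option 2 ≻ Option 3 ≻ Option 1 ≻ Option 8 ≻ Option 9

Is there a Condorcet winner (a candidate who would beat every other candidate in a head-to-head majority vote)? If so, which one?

Head-to-head results (3 voters total):
Option 2 vs Option 9: Option 2 wins 3–0.
Option 2 vs Option 1: Option 2 wins 3–0.
Option 2 vs Option 3: Option 2 wins 2–1.
Option 2 vs Option 8: Option 2 wins 2–1.
Option 9 vs Option 1: Option 9 wins 2–1.
Option 9 vs Option 3: Option 3 wins 2–1.
Option 9 vs Option 8: Option 8 wins 3–0.
Option 1 vs Option 3: Option 3 wins 2–1.
Option 1 vs Option 8: Option 8 wins 2–1.
Option 3 vs Option 8: Option 8 wins 2–1.
Option 2 beats each rival — Option 9 (3–0), Option 1 (3–0), Option 3 (2–1), Option 8 (2–1) — so Option 2 is the Condorcet winner.

Option 2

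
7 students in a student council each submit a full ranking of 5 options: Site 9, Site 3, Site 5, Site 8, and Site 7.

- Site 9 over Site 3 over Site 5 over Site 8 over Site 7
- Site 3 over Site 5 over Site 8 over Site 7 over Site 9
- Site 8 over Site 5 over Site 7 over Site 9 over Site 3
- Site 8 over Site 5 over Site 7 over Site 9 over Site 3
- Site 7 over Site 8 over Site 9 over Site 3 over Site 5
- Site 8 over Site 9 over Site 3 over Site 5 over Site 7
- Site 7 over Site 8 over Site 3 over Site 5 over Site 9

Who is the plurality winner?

Site 8

First-place vote totals:
  Site 9: 1
  Site 3: 1
  Site 5: 0
  Site 8: 3
  Site 7: 2
Site 8 has the most first-place votes.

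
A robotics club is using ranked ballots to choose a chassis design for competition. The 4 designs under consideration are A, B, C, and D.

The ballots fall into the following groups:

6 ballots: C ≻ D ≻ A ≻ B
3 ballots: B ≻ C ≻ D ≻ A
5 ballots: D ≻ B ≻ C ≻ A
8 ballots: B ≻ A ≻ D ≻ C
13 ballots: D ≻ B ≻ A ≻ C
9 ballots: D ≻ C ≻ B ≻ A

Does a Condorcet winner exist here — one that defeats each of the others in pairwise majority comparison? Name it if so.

Head-to-head results (44 voters total):
A vs B: B wins 38–6.
A vs C: C wins 23–21.
A vs D: D wins 36–8.
B vs C: B wins 29–15.
B vs D: D wins 33–11.
C vs D: D wins 35–9.
D beats each rival — A (36–8), B (33–11), C (35–9) — so D is the Condorcet winner.

D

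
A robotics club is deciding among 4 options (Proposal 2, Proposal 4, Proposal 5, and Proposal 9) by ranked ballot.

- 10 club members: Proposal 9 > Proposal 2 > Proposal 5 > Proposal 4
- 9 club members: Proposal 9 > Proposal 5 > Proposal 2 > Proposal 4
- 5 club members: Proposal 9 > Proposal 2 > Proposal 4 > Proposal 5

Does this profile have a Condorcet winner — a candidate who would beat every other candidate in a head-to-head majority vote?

Head-to-head results (24 voters total):
Proposal 2 vs Proposal 4: Proposal 2 wins 24–0.
Proposal 2 vs Proposal 5: Proposal 2 wins 15–9.
Proposal 2 vs Proposal 9: Proposal 9 wins 24–0.
Proposal 4 vs Proposal 5: Proposal 5 wins 19–5.
Proposal 4 vs Proposal 9: Proposal 9 wins 24–0.
Proposal 5 vs Proposal 9: Proposal 9 wins 24–0.
Proposal 9 beats each rival — Proposal 2 (24–0), Proposal 4 (24–0), Proposal 5 (24–0) — so Proposal 9 is the Condorcet winner.

Yes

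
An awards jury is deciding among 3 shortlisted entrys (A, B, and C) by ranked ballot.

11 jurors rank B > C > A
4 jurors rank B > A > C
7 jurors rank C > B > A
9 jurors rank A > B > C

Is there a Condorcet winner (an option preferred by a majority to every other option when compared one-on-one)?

Yes

Head-to-head results (31 voters total):
A vs B: B wins 22–9.
A vs C: C wins 18–13.
B vs C: B wins 24–7.
B beats each rival — A (22–9), C (24–7) — so B is the Condorcet winner.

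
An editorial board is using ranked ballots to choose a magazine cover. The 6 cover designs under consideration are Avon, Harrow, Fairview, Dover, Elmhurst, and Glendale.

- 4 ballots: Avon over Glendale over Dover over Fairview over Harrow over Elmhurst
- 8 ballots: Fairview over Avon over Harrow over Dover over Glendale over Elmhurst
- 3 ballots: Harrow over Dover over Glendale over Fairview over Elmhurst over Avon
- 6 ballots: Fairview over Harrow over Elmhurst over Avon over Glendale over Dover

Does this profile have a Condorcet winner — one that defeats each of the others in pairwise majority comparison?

Head-to-head results (21 voters total):
Avon vs Harrow: Avon wins 12–9.
Avon vs Fairview: Fairview wins 17–4.
Avon vs Dover: Avon wins 18–3.
Avon vs Elmhurst: Avon wins 12–9.
Avon vs Glendale: Avon wins 18–3.
Harrow vs Fairview: Fairview wins 18–3.
Harrow vs Dover: Harrow wins 17–4.
Harrow vs Elmhurst: Harrow wins 21–0.
Harrow vs Glendale: Harrow wins 17–4.
Fairview vs Dover: Fairview wins 14–7.
Fairview vs Elmhurst: Fairview wins 21–0.
Fairview vs Glendale: Fairview wins 14–7.
Dover vs Elmhurst: Dover wins 15–6.
Dover vs Glendale: Dover wins 11–10.
Elmhurst vs Glendale: Glendale wins 15–6.
Fairview beats each rival — Avon (17–4), Harrow (18–3), Dover (14–7), Elmhurst (21–0), Glendale (14–7) — so Fairview is the Condorcet winner.

Yes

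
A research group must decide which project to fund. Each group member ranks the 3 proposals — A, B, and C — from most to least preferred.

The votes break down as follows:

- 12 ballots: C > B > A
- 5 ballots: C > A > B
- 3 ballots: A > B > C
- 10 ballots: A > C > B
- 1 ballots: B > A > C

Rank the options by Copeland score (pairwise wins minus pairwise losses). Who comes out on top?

Pairwise results:
  A vs B: A wins 18–13.
  A vs C: C wins 17–14.
  B vs C: C wins 27–4.
Copeland scores (wins − losses):
  A: 1 − 1 = 0
  B: 0 − 2 = -2
  C: 2 − 0 = 2
C has the best Copeland score.

C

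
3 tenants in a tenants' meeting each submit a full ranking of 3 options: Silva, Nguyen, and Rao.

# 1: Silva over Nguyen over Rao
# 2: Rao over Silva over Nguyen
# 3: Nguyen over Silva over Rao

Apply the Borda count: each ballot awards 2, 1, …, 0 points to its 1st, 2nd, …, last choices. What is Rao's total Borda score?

Borda scores:
  Silva: 2 + 1 + 1 = 4
  Nguyen: 1 + 0 + 2 = 3
  Rao: 0 + 2 + 0 = 2

2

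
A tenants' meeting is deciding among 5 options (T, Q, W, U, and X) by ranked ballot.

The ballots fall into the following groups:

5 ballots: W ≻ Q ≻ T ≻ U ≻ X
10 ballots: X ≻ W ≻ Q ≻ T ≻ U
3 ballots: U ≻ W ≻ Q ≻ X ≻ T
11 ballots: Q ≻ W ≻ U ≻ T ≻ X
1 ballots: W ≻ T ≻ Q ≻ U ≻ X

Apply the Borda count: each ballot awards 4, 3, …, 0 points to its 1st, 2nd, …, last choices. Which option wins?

W

Borda scores:
  T: 5·2 + 10·1 + 3·0 + 11·1 + 3 = 34
  Q: 5·3 + 10·2 + 3·2 + 11·4 + 2 = 87
  W: 5·4 + 10·3 + 3·3 + 11·3 + 4 = 96
  U: 5·1 + 10·0 + 3·4 + 11·2 + 1 = 40
  X: 5·0 + 10·4 + 3·1 + 11·0 + 0 = 43
W has the highest total.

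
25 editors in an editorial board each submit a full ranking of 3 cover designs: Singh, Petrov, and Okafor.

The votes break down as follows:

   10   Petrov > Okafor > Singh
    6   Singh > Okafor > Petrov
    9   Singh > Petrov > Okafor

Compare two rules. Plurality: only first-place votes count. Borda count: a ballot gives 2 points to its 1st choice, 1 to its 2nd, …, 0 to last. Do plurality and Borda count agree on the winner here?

Yes

Plurality first-place counts: Singh 15, Petrov 10, Okafor 0 → Singh.
Borda totals: Singh 30, Petrov 29, Okafor 16 → Singh.
The two rules agree on Singh.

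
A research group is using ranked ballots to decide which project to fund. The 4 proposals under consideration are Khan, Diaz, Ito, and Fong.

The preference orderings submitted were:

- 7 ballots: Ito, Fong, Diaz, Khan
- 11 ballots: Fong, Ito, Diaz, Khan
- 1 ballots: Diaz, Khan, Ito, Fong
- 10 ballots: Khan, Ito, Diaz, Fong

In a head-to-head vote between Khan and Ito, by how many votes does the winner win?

7

Ballots ranking Khan above Ito: 1+10 = 11.
Ballots ranking Ito above Khan: 7+11 = 18.
Ito wins 18–11, a margin of 7.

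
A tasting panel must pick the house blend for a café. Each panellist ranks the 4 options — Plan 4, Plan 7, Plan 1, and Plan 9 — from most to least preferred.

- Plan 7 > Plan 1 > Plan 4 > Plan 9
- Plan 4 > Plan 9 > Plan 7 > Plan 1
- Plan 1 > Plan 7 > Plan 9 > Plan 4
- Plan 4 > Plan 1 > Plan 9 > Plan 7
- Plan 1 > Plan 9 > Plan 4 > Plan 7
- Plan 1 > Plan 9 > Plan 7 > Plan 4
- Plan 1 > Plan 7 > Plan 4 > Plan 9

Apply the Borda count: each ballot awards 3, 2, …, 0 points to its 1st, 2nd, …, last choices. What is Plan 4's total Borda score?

9

Borda scores:
  Plan 4: 1 + 3 + 0 + 3 + 1 + 0 + 1 = 9
  Plan 7: 3 + 1 + 2 + 0 + 0 + 1 + 2 = 9
  Plan 1: 2 + 0 + 3 + 2 + 3 + 3 + 3 = 16
  Plan 9: 0 + 2 + 1 + 1 + 2 + 2 + 0 = 8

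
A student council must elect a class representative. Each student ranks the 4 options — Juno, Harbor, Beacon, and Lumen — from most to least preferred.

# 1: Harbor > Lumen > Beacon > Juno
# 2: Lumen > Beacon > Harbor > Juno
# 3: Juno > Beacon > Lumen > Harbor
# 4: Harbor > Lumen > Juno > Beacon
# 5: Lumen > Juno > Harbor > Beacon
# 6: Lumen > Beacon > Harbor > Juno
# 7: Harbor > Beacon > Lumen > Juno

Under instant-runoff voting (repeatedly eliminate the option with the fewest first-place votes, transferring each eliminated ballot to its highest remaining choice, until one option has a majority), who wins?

Round 1: Harbor 3, Lumen 3, Juno 1, Beacon 0. Beacon has the fewest and is eliminated.
Round 2: Harbor 3, Lumen 3, Juno 1. Juno has the fewest and is eliminated.
Round 3: Lumen 4, Harbor 3. Lumen has a majority.

Lumen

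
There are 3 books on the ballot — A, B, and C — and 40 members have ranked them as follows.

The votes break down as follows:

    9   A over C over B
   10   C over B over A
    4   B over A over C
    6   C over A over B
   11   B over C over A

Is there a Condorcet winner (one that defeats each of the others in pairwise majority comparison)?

Head-to-head results (40 voters total):
A vs B: B wins 25–15.
A vs C: C wins 27–13.
B vs C: C wins 25–15.
C beats each rival — A (27–13), B (25–15) — so C is the Condorcet winner.

Yes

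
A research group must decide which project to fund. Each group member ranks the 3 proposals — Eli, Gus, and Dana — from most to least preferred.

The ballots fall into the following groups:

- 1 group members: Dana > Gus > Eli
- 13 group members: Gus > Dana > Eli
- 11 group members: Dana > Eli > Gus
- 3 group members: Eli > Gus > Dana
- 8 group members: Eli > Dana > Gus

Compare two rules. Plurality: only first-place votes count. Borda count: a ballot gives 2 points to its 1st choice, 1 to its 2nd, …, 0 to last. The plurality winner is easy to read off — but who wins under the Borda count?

Plurality first-place counts: Eli 11, Gus 13, Dana 12 → Gus.
Borda totals: Eli 33, Gus 30, Dana 45 → Dana.

Dana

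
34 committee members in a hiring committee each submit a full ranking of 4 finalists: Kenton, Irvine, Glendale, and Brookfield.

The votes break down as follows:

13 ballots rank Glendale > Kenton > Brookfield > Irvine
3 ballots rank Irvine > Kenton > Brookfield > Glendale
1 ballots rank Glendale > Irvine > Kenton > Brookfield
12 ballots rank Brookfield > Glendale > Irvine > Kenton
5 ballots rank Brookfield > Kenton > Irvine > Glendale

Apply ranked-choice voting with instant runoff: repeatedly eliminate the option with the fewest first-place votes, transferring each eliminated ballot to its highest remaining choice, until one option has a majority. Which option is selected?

Brookfield

Round 1: Brookfield 17, Glendale 14, Irvine 3, Kenton 0. Kenton has the fewest and is eliminated.
Round 2: Brookfield 17, Glendale 14, Irvine 3. Irvine has the fewest and is eliminated.
Round 3: Brookfield 20, Glendale 14. Brookfield has a majority.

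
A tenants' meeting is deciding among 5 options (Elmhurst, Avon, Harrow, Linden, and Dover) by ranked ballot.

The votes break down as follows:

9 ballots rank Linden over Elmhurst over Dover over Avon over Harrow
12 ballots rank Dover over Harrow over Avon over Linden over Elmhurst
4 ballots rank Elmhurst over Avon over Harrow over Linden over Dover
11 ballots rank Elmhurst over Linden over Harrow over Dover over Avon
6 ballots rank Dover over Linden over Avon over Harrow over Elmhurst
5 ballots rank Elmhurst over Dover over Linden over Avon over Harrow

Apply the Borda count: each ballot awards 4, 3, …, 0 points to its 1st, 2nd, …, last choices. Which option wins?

Dover

Borda scores:
  Elmhurst: 9·3 + 12·0 + 4·4 + 11·4 + 6·0 + 5·4 = 107
  Avon: 9·1 + 12·2 + 4·3 + 11·0 + 6·2 + 5·1 = 62
  Harrow: 9·0 + 12·3 + 4·2 + 11·2 + 6·1 + 5·0 = 72
  Linden: 9·4 + 12·1 + 4·1 + 11·3 + 6·3 + 5·2 = 113
  Dover: 9·2 + 12·4 + 4·0 + 11·1 + 6·4 + 5·3 = 116
Dover has the highest total.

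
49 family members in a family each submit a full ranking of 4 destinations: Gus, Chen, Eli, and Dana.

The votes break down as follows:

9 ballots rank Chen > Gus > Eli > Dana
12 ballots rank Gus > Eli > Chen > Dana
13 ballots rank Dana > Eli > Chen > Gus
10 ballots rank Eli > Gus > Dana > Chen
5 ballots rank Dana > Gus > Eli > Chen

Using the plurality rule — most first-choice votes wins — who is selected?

Dana

First-place vote totals:
  Gus: 12
  Chen: 9
  Eli: 10
  Dana: 18
Dana has the most first-place votes.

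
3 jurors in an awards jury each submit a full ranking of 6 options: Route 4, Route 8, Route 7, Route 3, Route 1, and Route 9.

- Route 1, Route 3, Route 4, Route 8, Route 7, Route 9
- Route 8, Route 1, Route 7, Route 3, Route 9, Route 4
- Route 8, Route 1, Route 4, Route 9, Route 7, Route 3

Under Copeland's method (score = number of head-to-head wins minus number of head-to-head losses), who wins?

Route 8

Pairwise results:
  Route 4 vs Route 8: Route 8 wins 2–1.
  Route 4 vs Route 7: Route 4 wins 2–1.
  Route 4 vs Route 3: Route 3 wins 2–1.
  Route 4 vs Route 1: Route 1 wins 3–0.
  Route 4 vs Route 9: Route 4 wins 2–1.
  Route 8 vs Route 7: Route 8 wins 3–0.
  Route 8 vs Route 3: Route 8 wins 2–1.
  Route 8 vs Route 1: Route 8 wins 2–1.
  Route 8 vs Route 9: Route 8 wins 3–0.
  Route 7 vs Route 3: Route 7 wins 2–1.
  Route 7 vs Route 1: Route 1 wins 3–0.
  Route 7 vs Route 9: Route 7 wins 2–1.
  Route 3 vs Route 1: Route 1 wins 3–0.
  Route 3 vs Route 9: Route 3 wins 2–1.
  Route 1 vs Route 9: Route 1 wins 3–0.
Copeland scores (wins − losses):
  Route 4: 2 − 3 = -1
  Route 8: 5 − 0 = 5
  Route 7: 2 − 3 = -1
  Route 3: 2 − 3 = -1
  Route 1: 4 − 1 = 3
  Route 9: 0 − 5 = -5
Route 8 has the best Copeland score.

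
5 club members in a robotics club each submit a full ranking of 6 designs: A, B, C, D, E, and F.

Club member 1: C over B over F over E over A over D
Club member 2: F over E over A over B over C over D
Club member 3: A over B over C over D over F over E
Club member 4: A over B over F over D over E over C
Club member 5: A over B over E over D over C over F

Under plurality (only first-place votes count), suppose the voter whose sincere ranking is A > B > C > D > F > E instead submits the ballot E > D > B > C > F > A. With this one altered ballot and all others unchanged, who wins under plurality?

First-place totals with the altered ballot: A 2, B 0, C 1, D 0, E 1, F 1.
The winner is unchanged: still A.

A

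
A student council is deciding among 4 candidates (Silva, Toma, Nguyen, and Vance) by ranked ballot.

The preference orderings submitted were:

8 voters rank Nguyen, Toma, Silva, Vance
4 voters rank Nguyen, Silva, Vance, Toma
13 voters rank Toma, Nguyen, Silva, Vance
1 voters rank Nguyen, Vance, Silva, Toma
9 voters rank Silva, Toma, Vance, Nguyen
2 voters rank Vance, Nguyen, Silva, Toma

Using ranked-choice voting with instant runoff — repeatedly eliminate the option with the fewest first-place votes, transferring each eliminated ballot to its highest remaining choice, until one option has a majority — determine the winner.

Toma

Round 1: Toma 13, Nguyen 13, Silva 9, Vance 2. Vance has the fewest and is eliminated.
Round 2: Nguyen 15, Toma 13, Silva 9. Silva has the fewest and is eliminated.
Round 3: Toma 22, Nguyen 15. Toma has a majority.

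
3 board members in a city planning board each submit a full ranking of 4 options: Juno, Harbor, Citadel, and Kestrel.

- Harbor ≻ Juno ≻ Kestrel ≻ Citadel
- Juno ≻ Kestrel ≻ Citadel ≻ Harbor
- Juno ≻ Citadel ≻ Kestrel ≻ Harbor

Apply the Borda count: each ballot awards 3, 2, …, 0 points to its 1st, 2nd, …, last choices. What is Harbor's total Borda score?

Borda scores:
  Juno: 2 + 3 + 3 = 8
  Harbor: 3 + 0 + 0 = 3
  Citadel: 0 + 1 + 2 = 3
  Kestrel: 1 + 2 + 1 = 4

3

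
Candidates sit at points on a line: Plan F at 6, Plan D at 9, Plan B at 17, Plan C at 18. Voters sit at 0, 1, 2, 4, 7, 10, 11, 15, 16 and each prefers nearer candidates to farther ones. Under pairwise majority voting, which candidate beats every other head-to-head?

Plan F

With single-peaked preferences on a line, the Condorcet winner is the candidate closest to the median voter.
The median voter (position 7) is closest to Plan F at 6.
Check: Plan F vs Plan D — voters closer to Plan F: 5 of 9.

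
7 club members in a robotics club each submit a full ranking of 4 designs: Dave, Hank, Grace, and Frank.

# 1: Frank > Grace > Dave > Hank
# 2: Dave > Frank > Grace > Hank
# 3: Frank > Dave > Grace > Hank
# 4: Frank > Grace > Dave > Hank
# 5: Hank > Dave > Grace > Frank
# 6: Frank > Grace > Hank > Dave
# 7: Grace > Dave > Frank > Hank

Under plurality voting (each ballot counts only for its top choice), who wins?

Frank

First-place vote totals:
  Dave: 1
  Hank: 1
  Grace: 1
  Frank: 4
Frank has the most first-place votes.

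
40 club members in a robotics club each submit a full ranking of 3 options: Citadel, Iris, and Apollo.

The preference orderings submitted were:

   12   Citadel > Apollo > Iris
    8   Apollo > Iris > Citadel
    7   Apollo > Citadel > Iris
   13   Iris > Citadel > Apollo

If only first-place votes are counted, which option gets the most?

First-place vote totals:
  Citadel: 12
  Iris: 13
  Apollo: 15
Apollo has the most first-place votes.

Apollo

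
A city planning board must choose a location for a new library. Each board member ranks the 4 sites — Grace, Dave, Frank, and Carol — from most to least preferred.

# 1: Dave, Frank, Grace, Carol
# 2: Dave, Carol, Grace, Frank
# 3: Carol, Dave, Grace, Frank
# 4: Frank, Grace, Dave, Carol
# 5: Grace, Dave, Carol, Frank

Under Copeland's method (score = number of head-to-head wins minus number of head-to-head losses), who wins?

Dave

Pairwise results:
  Grace vs Dave: Dave wins 3–2.
  Grace vs Frank: Grace wins 3–2.
  Grace vs Carol: Grace wins 3–2.
  Dave vs Frank: Dave wins 4–1.
  Dave vs Carol: Dave wins 4–1.
  Frank vs Carol: Carol wins 3–2.
Copeland scores (wins − losses):
  Grace: 2 − 1 = 1
  Dave: 3 − 0 = 3
  Frank: 0 − 3 = -3
  Carol: 1 − 2 = -1
Dave has the best Copeland score.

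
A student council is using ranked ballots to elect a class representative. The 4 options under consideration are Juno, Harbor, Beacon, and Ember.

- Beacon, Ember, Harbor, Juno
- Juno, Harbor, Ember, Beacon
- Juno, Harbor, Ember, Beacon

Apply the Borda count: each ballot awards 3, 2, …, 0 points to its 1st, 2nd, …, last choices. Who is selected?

Borda scores:
  Juno: 0 + 3 + 3 = 6
  Harbor: 1 + 2 + 2 = 5
  Beacon: 3 + 0 + 0 = 3
  Ember: 2 + 1 + 1 = 4
Juno has the highest total.

Juno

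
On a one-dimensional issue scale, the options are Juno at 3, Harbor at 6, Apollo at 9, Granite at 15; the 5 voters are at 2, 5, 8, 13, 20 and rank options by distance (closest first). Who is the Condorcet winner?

Apollo

With single-peaked preferences on a line, the Condorcet winner is the candidate closest to the median voter.
The median voter (position 8) is closest to Apollo at 9.
Check: Apollo vs Harbor — voters closer to Apollo: 3 of 5.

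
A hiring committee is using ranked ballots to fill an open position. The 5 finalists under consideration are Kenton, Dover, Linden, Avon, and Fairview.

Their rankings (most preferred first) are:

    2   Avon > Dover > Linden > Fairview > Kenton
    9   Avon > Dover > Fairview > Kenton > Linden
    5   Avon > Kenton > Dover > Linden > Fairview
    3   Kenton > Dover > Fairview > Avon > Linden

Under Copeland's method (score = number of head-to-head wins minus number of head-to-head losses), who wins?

Avon

Pairwise results:
  Kenton vs Dover: Dover wins 11–8.
  Kenton vs Linden: Kenton wins 17–2.
  Kenton vs Avon: Avon wins 16–3.
  Kenton vs Fairview: Fairview wins 11–8.
  Dover vs Linden: Dover wins 19–0.
  Dover vs Avon: Avon wins 16–3.
  Dover vs Fairview: Dover wins 19–0.
  Linden vs Avon: Avon wins 19–0.
  Linden vs Fairview: Fairview wins 12–7.
  Avon vs Fairview: Avon wins 16–3.
Copeland scores (wins − losses):
  Kenton: 1 − 3 = -2
  Dover: 3 − 1 = 2
  Linden: 0 − 4 = -4
  Avon: 4 − 0 = 4
  Fairview: 2 − 2 = 0
Avon has the best Copeland score.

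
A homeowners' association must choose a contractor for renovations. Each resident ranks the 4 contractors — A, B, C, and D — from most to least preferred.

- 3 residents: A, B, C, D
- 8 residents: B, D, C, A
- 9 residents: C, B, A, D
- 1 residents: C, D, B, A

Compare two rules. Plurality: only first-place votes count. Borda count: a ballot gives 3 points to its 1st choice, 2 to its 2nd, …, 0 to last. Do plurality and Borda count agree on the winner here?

Plurality first-place counts: A 3, B 8, C 10, D 0 → C.
Borda totals: A 18, B 49, C 41, D 18 → B.
The two rules disagree: plurality picks C, Borda picks B.

No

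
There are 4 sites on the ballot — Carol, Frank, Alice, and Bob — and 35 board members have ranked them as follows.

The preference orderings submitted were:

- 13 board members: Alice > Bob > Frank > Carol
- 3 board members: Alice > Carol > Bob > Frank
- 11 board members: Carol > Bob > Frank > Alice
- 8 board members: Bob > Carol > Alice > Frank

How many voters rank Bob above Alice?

Ballots ranking Bob above Alice: 11+8 = 19.
Ballots ranking Alice above Bob: 13+3 = 16.
So 19 of 35 voters prefer Bob to Alice.

19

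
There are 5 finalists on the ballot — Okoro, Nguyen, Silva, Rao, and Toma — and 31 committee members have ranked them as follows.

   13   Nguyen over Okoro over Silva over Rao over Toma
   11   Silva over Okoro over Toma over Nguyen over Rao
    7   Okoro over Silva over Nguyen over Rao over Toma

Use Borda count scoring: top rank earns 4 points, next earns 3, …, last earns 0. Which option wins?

Okoro

Borda scores:
  Okoro: 13·3 + 11·3 + 7·4 = 100
  Nguyen: 13·4 + 11·1 + 7·2 = 77
  Silva: 13·2 + 11·4 + 7·3 = 91
  Rao: 13·1 + 11·0 + 7·1 = 20
  Toma: 13·0 + 11·2 + 7·0 = 22
Okoro has the highest total.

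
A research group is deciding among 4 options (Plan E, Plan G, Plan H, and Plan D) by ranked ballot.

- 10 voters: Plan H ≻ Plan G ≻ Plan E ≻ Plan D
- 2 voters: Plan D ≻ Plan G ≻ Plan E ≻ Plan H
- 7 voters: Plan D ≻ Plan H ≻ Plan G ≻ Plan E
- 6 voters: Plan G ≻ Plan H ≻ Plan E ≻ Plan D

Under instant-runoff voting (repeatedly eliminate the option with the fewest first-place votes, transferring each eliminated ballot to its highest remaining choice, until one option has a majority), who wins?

Plan H

Round 1: Plan H 10, Plan D 9, Plan G 6, Plan E 0. Plan E has the fewest and is eliminated.
Round 2: Plan H 10, Plan D 9, Plan G 6. Plan G has the fewest and is eliminated.
Round 3: Plan H 16, Plan D 9. Plan H has a majority.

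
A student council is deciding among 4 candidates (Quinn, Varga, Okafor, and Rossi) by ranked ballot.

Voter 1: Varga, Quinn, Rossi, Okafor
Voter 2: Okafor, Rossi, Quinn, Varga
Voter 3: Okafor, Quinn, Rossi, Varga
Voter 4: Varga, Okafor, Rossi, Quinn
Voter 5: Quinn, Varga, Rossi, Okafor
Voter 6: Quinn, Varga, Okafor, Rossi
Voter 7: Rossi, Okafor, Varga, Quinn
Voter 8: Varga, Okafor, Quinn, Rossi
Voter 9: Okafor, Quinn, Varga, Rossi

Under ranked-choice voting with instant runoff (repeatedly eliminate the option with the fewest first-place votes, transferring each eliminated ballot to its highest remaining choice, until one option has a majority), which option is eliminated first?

Round 1: Varga 3, Okafor 3, Quinn 2, Rossi 1. Rossi has the fewest and is eliminated.
Round 2: Okafor 4, Varga 3, Quinn 2. Quinn has the fewest and is eliminated.
Round 3: Varga 5, Okafor 4. Varga has a majority.

Rossi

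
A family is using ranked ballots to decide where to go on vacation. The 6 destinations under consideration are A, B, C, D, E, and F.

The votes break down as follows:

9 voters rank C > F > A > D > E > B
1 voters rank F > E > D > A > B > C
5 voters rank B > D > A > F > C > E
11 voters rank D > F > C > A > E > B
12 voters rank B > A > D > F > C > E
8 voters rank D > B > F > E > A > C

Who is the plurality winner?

First-place vote totals:
  A: 0
  B: 17
  C: 9
  D: 19
  E: 0
  F: 1
D has the most first-place votes.

D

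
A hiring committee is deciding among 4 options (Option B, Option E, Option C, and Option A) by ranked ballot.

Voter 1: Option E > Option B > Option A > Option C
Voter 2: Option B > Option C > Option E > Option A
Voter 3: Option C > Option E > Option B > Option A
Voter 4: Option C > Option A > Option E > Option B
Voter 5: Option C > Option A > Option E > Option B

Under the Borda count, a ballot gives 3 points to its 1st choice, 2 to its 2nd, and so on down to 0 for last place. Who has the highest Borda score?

Borda scores:
  Option B: 2 + 3 + 1 + 0 + 0 = 6
  Option E: 3 + 1 + 2 + 1 + 1 = 8
  Option C: 0 + 2 + 3 + 3 + 3 = 11
  Option A: 1 + 0 + 0 + 2 + 2 = 5
Option C has the highest total.

Option C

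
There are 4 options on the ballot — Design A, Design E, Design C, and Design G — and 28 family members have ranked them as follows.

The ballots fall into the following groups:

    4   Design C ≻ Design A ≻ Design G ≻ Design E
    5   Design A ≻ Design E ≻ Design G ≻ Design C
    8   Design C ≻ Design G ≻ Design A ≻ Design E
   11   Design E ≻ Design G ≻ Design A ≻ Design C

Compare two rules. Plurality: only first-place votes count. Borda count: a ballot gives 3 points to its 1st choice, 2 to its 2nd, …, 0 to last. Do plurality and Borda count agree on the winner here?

No

Plurality first-place counts: Design A 5, Design E 11, Design C 12, Design G 0 → Design C.
Borda totals: Design A 42, Design E 43, Design C 36, Design G 47 → Design G.
The two rules disagree: plurality picks Design C, Borda picks Design G.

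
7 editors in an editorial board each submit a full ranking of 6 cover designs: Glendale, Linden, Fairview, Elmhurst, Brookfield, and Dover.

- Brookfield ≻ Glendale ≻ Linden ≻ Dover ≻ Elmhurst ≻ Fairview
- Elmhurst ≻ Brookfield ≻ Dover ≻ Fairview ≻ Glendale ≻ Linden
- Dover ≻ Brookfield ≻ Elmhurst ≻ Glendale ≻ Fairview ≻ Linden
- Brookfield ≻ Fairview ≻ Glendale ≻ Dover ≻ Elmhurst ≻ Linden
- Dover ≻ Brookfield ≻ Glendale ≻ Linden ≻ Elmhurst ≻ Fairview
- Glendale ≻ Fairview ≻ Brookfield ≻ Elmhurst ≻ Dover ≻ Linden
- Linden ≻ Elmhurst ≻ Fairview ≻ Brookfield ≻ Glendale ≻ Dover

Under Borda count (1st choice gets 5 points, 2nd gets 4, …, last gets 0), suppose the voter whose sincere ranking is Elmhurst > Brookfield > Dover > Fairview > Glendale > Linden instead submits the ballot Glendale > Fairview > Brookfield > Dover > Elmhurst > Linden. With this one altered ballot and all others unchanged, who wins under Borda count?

Brookfield

Borda totals with the altered ballot: Glendale 23, Linden 10, Fairview 16, Elmhurst 13, Brookfield 26, Dover 17.
The winner is unchanged: still Brookfield.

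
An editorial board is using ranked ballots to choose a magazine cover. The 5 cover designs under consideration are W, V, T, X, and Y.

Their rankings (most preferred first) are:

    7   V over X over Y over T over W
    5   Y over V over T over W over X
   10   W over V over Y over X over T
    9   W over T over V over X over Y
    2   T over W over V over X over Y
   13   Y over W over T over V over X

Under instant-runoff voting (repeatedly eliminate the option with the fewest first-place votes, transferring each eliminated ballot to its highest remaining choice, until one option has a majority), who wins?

Y

Round 1: W 19, Y 18, V 7, T 2, X 0. X has the fewest and is eliminated.
Round 2: W 19, Y 18, V 7, T 2. T has the fewest and is eliminated.
Round 3: W 21, Y 18, V 7. V has the fewest and is eliminated.
Round 4: Y 25, W 21. Y has a majority.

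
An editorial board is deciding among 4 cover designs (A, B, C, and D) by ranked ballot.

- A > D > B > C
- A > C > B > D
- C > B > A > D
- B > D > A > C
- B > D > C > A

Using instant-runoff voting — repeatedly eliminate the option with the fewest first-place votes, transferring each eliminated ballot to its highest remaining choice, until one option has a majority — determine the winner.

B

Round 1: A 2, B 2, C 1, D 0. D has the fewest and is eliminated.
Round 2: A 2, B 2, C 1. C has the fewest and is eliminated.
Round 3: B 3, A 2. B has a majority.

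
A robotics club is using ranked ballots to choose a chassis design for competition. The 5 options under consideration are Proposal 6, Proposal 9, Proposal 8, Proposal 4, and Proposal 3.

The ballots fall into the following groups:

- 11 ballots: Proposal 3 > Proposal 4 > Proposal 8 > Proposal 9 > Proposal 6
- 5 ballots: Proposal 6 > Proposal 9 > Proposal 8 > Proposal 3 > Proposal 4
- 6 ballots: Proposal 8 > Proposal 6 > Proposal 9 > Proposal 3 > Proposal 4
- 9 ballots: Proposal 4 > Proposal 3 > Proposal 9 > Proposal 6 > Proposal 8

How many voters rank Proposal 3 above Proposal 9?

Ballots ranking Proposal 3 above Proposal 9: 11+9 = 20.
Ballots ranking Proposal 9 above Proposal 3: 5+6 = 11.
So 20 of 31 voters prefer Proposal 3 to Proposal 9.

20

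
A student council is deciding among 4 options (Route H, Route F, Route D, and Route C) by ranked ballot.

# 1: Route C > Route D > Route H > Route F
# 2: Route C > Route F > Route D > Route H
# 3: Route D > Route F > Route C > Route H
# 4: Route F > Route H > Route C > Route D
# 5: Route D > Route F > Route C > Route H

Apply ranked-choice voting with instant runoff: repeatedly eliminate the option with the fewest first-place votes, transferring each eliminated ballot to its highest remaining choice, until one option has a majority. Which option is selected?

Route C

Round 1: Route D 2, Route C 2, Route F 1, Route H 0. Route H has the fewest and is eliminated.
Round 2: Route D 2, Route C 2, Route F 1. Route F has the fewest and is eliminated.
Round 3: Route C 3, Route D 2. Route C has a majority.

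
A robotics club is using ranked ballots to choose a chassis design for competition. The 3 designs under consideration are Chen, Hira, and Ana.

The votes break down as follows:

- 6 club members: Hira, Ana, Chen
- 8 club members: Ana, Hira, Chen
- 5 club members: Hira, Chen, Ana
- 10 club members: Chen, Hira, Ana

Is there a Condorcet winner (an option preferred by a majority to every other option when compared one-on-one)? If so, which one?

Head-to-head results (29 voters total):
Chen vs Hira: Hira wins 19–10.
Chen vs Ana: Chen wins 15–14.
Hira vs Ana: Hira wins 21–8.
Hira beats each rival — Chen (19–10), Ana (21–8) — so Hira is the Condorcet winner.

Hira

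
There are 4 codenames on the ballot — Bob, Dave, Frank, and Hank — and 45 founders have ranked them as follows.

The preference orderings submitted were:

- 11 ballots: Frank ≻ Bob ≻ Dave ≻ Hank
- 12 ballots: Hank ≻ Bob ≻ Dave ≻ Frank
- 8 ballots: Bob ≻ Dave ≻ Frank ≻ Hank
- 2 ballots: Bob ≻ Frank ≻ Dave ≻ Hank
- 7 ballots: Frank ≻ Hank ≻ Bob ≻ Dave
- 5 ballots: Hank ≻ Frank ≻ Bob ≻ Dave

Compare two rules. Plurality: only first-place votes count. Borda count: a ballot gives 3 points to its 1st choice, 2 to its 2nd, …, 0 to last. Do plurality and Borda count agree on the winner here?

No

Plurality first-place counts: Bob 10, Dave 0, Frank 18, Hank 17 → Frank.
Borda totals: Bob 88, Dave 41, Frank 76, Hank 65 → Bob.
The two rules disagree: plurality picks Frank, Borda picks Bob.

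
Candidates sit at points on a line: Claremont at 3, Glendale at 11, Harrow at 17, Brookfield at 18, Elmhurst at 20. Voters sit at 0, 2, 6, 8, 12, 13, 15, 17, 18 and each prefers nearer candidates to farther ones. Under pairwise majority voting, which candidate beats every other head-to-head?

Glendale

With single-peaked preferences on a line, the Condorcet winner is the candidate closest to the median voter.
The median voter (position 12) is closest to Glendale at 11.
Check: Glendale vs Claremont — voters closer to Glendale: 6 of 9.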